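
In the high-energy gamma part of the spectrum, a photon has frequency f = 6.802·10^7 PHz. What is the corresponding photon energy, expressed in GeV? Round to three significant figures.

Convert to SI: f = 6.802·10^7 PHz = 6.802·10^22 Hz.
The photon relation is E = hf, giving E = 4.507·10^-11 J.
Converting to GeV: E = 0.2813 GeV ≈ 0.281 GeV.

0.281 GeV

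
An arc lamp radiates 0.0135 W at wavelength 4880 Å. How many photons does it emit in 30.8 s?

Total energy: E_total = P·t = 0.0135 × 30.8 = 0.4158 J.
Per-photon energy: E = 4.071·10^-19 J.
N = E_total / E_photon = 1.02·10^18.

1.02·10^18 photons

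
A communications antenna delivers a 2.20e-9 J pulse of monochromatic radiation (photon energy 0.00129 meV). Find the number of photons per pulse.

Per-photon energy: E = 2.067e-25 J (from energy = 0.00129 meV).
N = E_total / E_photon = 2.20e-9 J / 2.067e-25 J = 1.06e16.

1.06e16 photons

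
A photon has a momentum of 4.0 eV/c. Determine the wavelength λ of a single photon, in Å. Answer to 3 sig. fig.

3100 Å

Use h = 6.62607015e-34 J·s, c = 2.99792458e8 m/s, 1 eV = 1.602176634e-19 J.
In SI units: p = 4.0 eV/c = 2.1377e-27 kg·m/s.
For a photon λ = h/p, so λ = 3.100e-7 m.
Converting to Å: λ = 3100 Å ≈ 3100 Å.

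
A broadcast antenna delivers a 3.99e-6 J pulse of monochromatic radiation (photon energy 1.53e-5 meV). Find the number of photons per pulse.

Per-photon energy: E = 2.451e-27 J (from energy = 1.53e-5 meV).
N = E_total / E_photon = 3.99e-6 J / 2.451e-27 J = 1.63e21.

1.63e21 photons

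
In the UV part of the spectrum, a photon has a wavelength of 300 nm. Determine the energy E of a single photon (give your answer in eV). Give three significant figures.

4.13 eV

(h = 6.62607015 × 10^-34 J·s, c = 2.99792458 × 10^8 m/s, 1 eV = 1.602176634 × 10^-19 J.)
First convert: λ = 300 nm = 3.0 × 10^-7 m.
For a photon E = hc/λ, so E = 6.621 × 10^-19 J.
Converting to eV: E = 4.133 eV ≈ 4.13 eV.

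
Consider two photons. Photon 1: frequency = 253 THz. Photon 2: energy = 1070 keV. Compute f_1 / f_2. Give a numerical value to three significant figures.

9.78e-7

f_1 = 2.530e14 Hz (from frequency = 253 THz, via f given directly).
f_2 = 2.587e20 Hz (from energy = 1070 keV, via f = E/h).
Ratio = 2.530e14 / 2.587e20 = 9.78e-7.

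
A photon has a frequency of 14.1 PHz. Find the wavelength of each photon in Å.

213 Å

First convert: f = 14.1 PHz = 1.41e16 Hz.
Since λ = c/f for a photon, λ = 2.126e-8 m.
Converting to Å: λ = 212.6 Å ≈ 213 Å.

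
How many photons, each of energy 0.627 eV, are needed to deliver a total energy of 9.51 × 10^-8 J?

Per-photon energy: E = 1.005 × 10^-19 J (from energy = 0.627 eV).
N = E_total / E_photon = 9.51 × 10^-8 J / 1.005 × 10^-19 J = 9.47 × 10^11.

9.47 × 10^11 photons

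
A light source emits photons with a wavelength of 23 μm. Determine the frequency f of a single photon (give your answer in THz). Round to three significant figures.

(c = 2.99792458·10^8 m/s.)
Convert to SI: λ = 23 μm = 2.3·10^-5 m.
Since f = c/λ for a photon, f = 1.303·10^13 Hz.
Converting to THz: f = 13.03 THz ≈ 13.0 THz.

13.0 THz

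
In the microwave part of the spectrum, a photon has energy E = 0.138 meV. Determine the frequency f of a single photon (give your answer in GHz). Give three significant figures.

33.4 GHz

Take h = 6.62607015e-34 J·s, 1 eV = 1.602176634e-19 J.
Convert to SI: E = 0.138 meV = 2.2110e-23 J.
Apply f = E/h: f = 3.337e10 Hz.
Converting to GHz: f = 33.37 GHz ≈ 33.4 GHz.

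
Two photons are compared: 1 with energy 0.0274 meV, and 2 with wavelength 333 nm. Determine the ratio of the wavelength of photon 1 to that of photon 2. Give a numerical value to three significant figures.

1.36 × 10^5

λ_1 = 0.04525 m (from energy = 0.0274 meV, via λ = hc/E).
λ_2 = 3.330 × 10^-7 m (from wavelength = 333 nm, via λ given directly).
Ratio = 0.04525 / 3.330 × 10^-7 = 1.36 × 10^5.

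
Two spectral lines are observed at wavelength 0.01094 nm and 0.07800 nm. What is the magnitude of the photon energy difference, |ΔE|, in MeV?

0.0974 MeV

Using E = hc/λ: E₁ = 1.8158e-14 J, E₂ = 2.5467e-15 J.
|ΔE| = |1.8158e-14 − 2.5467e-15| = 1.56e-14 J = 0.0974 MeV.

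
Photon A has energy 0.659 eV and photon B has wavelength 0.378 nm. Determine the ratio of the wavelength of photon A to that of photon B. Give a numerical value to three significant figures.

4980

λ_A = 1.881e-6 m (from energy = 0.659 eV, via λ = hc/E).
λ_B = 3.780e-10 m (from wavelength = 0.378 nm, via λ given directly).
Ratio = 1.881e-6 / 3.780e-10 = 4980.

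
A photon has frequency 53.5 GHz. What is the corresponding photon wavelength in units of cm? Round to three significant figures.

0.560 cm

Use c = 2.99792458e8 m/s.
In SI units: f = 53.5 GHz = 5.35e10 Hz.
Apply λ = c/f: λ = 0.005604 m.
Converting to cm: λ = 0.5604 cm ≈ 0.560 cm.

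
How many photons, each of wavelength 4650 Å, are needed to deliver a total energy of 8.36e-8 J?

1.96e11 photons

Per-photon energy: E = 4.272e-19 J (from wavelength = 4650 Å).
N = E_total / E_photon = 8.36e-8 J / 4.272e-19 J = 1.96e11.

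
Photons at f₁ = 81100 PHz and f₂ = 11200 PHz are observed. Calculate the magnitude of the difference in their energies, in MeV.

Using E = hf: E₁ = 5.374 × 10^-14 J, E₂ = 7.421 × 10^-15 J.
|ΔE| = |5.374 × 10^-14 − 7.421 × 10^-15| = 4.63 × 10^-14 J = 0.289 MeV.

0.289 MeV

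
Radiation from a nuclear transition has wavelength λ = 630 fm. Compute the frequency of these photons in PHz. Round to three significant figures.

Take c = 2.99792458 × 10^8 m/s.
In SI units: λ = 630 fm = 6.3 × 10^-13 m.
For a photon f = c/λ, so f = 4.759 × 10^20 Hz.
Converting to PHz: f = 475900 PHz ≈ 4.76 × 10^5 PHz.

4.76 × 10^5 PHz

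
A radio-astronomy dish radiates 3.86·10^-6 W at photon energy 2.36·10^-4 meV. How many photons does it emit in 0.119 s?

1.21·10^19 photons

Total energy: E_total = P·t = 3.86·10^-6 × 0.119 = 4.593·10^-7 J.
Per-photon energy: E = 3.781·10^-26 J.
N = E_total / E_photon = 1.21·10^19.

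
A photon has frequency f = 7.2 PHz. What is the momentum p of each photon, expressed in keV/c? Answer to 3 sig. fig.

0.0298 keV/c

Convert to SI: f = 7.2 PHz = 7.2 × 10^15 Hz.
Since p = hf/c for a photon, p = 1.591 × 10^-26 kg·m/s.
Converting to keV/c: p = 0.02978 keV/c ≈ 0.0298 keV/c.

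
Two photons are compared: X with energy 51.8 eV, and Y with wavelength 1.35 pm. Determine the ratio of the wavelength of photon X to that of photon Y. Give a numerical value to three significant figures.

λ_X = 2.394 × 10^-8 m (from energy = 51.8 eV, via λ = hc/E).
λ_Y = 1.350 × 10^-12 m (from wavelength = 1.35 pm, via λ given directly).
Ratio = 2.394 × 10^-8 / 1.350 × 10^-12 = 1.77 × 10^4.

1.77 × 10^4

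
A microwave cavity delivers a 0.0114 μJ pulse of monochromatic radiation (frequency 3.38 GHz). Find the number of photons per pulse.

Per-photon energy: E = 2.240 × 10^-24 J (from frequency = 3.38 GHz).
N = E_total / E_photon = 1.14 × 10^-8 J / 2.240 × 10^-24 J = 5.09 × 10^15.

5.09 × 10^15 photons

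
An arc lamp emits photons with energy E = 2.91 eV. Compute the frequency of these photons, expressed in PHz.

Take h = 6.62607015 × 10^-34 J·s, 1 eV = 1.602176634 × 10^-19 J.
In SI units: E = 2.91 eV = 4.6623 × 10^-19 J.
Since f = E/h for a photon, f = 7.036 × 10^14 Hz.
Converting to PHz: f = 0.7036 PHz ≈ 0.704 PHz.

0.704 PHz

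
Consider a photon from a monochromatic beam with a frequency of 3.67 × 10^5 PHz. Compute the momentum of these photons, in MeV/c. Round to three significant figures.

1.52 MeV/c

(h = 6.62607015 × 10^-34 J·s, c = 2.99792458 × 10^8 m/s, 1 eV = 1.602176634 × 10^-19 J.)
First convert: f = 3.67 × 10^5 PHz = 3.67 × 10^20 Hz.
Since p = hf/c for a photon, p = 8.112 × 10^-22 kg·m/s.
Converting to MeV/c: p = 1.518 MeV/c ≈ 1.52 MeV/c.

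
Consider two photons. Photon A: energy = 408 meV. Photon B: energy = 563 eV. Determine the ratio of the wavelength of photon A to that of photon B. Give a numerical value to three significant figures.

1380

λ_A = 3.039 × 10^-6 m (from energy = 408 meV, via λ = hc/E).
λ_B = 2.202 × 10^-9 m (from energy = 563 eV, via λ = hc/E).
Ratio = 3.039 × 10^-6 / 2.202 × 10^-9 = 1380.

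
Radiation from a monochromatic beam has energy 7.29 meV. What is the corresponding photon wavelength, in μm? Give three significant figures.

170 μm

In SI units: E = 7.29 meV = 1.1680 × 10^-21 J.
The photon relation is λ = hc/E, giving λ = 1.701 × 10^-4 m.
Converting to μm: λ = 170.1 μm ≈ 170 μm.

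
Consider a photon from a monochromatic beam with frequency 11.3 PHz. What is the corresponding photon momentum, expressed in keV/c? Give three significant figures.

0.0467 keV/c

(h = 6.62607015e-34 J·s, c = 2.99792458e8 m/s, 1 eV = 1.602176634e-19 J.)
In SI units: f = 11.3 PHz = 1.13e16 Hz.
Apply p = hf/c: p = 2.498e-26 kg·m/s.
Converting to keV/c: p = 0.04673 keV/c ≈ 0.0467 keV/c.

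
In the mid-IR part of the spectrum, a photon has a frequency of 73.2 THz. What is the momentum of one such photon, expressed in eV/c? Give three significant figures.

0.303 eV/c

In SI units: f = 73.2 THz = 7.32e13 Hz.
Apply p = hf/c: p = 1.618e-28 kg·m/s.
Converting to eV/c: p = 0.3027 eV/c ≈ 0.303 eV/c.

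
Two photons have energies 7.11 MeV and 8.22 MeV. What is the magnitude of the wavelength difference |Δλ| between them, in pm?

0.0235 pm

Using λ = hc/E: λ₁ = 1.744 × 10^-13 m, λ₂ = 1.508 × 10^-13 m.
|Δλ| = |1.744 × 10^-13 − 1.508 × 10^-13| = 2.35 × 10^-14 m = 0.0235 pm.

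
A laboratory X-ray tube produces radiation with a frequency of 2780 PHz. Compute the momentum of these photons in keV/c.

(h = 6.62607015 × 10^-34 J·s, c = 2.99792458 × 10^8 m/s, 1 eV = 1.602176634 × 10^-19 J.)
Convert to SI: f = 2780 PHz = 2.78 × 10^18 Hz.
Since p = hf/c for a photon, p = 6.144 × 10^-24 kg·m/s.
Converting to keV/c: p = 11.50 keV/c ≈ 11.5 keV/c.

11.5 keV/c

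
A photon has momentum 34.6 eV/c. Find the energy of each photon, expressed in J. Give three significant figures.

5.54·10^-18 J

In SI units: p = 34.6 eV/c = 1.8491·10^-26 kg·m/s.
Since E = pc for a photon, E = 5.544·10^-18 J.
So E ≈ 5.54·10^-18 J.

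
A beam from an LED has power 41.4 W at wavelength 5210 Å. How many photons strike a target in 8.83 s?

Total energy: E_total = P·t = 41.4 × 8.83 = 365.6 J.
Per-photon energy: E = 3.813e-19 J.
N = E_total / E_photon = 9.59e20.

9.59e20 photons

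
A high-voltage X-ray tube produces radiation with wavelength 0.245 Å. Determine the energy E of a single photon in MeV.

Take h = 6.62607015e-34 J·s, c = 2.99792458e8 m/s, 1 eV = 1.602176634e-19 J.
Convert to SI: λ = 0.245 Å = 2.45e-11 m.
Since E = hc/λ for a photon, E = 8.108e-15 J.
Converting to MeV: E = 0.05061 MeV ≈ 0.0506 MeV.

0.0506 MeV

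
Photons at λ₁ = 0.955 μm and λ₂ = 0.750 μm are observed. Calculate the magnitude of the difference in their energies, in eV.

0.355 eV

Using E = hc/λ: E₁ = 2.080e-19 J, E₂ = 2.649e-19 J.
|ΔE| = |2.080e-19 − 2.649e-19| = 5.69e-20 J = 0.355 eV.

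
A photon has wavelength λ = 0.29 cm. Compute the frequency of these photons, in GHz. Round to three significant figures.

(c = 2.99792458·10^8 m/s.)
In SI units: λ = 0.29 cm = 0.0029 m.
Since f = c/λ for a photon, f = 1.034·10^11 Hz.
Converting to GHz: f = 103.4 GHz ≈ 103 GHz.

103 GHz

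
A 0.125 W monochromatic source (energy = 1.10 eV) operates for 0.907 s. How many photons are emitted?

6.43 × 10^17 photons

Total energy: E_total = P·t = 0.125 × 0.907 = 0.1134 J.
Per-photon energy: E = 1.762 × 10^-19 J.
N = E_total / E_photon = 6.43 × 10^17.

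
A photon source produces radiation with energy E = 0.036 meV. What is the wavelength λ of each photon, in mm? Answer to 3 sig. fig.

(h = 6.62607015e-34 J·s, c = 2.99792458e8 m/s, 1 eV = 1.602176634e-19 J.)
Convert to SI: E = 0.036 meV = 5.7678e-24 J.
For a photon λ = hc/E, so λ = 0.03444 m.
Converting to mm: λ = 34.44 mm ≈ 34.4 mm.

34.4 mm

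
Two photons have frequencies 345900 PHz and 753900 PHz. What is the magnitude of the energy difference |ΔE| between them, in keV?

1690 keV

Using E = hf: E₁ = 2.2920e-13 J, E₂ = 4.9954e-13 J.
|ΔE| = |2.2920e-13 − 4.9954e-13| = 2.70e-13 J = 1690 keV.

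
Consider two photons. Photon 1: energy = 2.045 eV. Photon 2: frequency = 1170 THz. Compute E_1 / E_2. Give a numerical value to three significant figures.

E_1 = 3.276 × 10^-19 J (from energy = 2.045 eV, via E given directly).
E_2 = 7.753 × 10^-19 J (from frequency = 1170 THz, via E = hf).
Ratio = 3.276 × 10^-19 / 7.753 × 10^-19 = 0.423.

0.423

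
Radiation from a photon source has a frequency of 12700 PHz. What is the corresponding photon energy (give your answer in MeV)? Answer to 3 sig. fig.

0.0525 MeV

Use h = 6.62607015 × 10^-34 J·s, 1 eV = 1.602176634 × 10^-19 J.
Convert to SI: f = 12700 PHz = 1.27 × 10^19 Hz.
For a photon E = hf, so E = 8.415 × 10^-15 J.
Converting to MeV: E = 0.05252 MeV ≈ 0.0525 MeV.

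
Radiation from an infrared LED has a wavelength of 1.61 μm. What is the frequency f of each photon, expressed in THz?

186 THz

Take c = 2.99792458 × 10^8 m/s.
Convert to SI: λ = 1.61 μm = 1.61 × 10^-6 m.
Apply f = c/λ: f = 1.862 × 10^14 Hz.
Converting to THz: f = 186.2 THz ≈ 186 THz.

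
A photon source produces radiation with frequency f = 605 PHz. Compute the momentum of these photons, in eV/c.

2500 eV/c

First convert: f = 605 PHz = 6.05e17 Hz.
Apply p = hf/c: p = 1.337e-24 kg·m/s.
Converting to eV/c: p = 2502 eV/c ≈ 2500 eV/c.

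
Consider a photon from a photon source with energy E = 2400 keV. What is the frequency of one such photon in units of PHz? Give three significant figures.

5.80·10^5 PHz

In SI units: E = 2400 keV = 3.8452·10^-13 J.
Since f = E/h for a photon, f = 5.803·10^20 Hz.
Converting to PHz: f = 580300 PHz ≈ 5.80·10^5 PHz.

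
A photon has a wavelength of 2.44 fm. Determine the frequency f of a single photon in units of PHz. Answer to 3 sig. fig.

1.23e8 PHz

(c = 2.99792458e8 m/s.)
In SI units: λ = 2.44 fm = 2.44e-15 m.
For a photon f = c/λ, so f = 1.229e23 Hz.
Converting to PHz: f = 1.229e8 PHz ≈ 1.23e8 PHz.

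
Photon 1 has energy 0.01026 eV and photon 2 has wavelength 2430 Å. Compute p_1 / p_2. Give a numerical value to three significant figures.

p_1 = 5.483e-30 kg·m/s (from energy = 0.01026 eV, via p = E/c).
p_2 = 2.727e-27 kg·m/s (from wavelength = 2430 Å, via p = h/λ).
Ratio = 5.483e-30 / 2.727e-27 = 2.01e-3.

2.01e-3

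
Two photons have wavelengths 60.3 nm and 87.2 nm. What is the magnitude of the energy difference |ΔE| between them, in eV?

6.34 eV

Using E = hc/λ: E₁ = 3.294e-18 J, E₂ = 2.278e-18 J.
|ΔE| = |3.294e-18 − 2.278e-18| = 1.02e-18 J = 6.34 eV.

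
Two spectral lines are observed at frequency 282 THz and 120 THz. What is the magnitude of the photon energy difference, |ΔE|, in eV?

Using E = hf: E₁ = 1.869 × 10^-19 J, E₂ = 7.951 × 10^-20 J.
|ΔE| = |1.869 × 10^-19 − 7.951 × 10^-20| = 1.07 × 10^-19 J = 0.670 eV.

0.670 eV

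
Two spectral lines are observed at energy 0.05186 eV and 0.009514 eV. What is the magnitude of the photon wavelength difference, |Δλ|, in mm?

Using λ = hc/E: λ₁ = 2.3907e-5 m, λ₂ = 1.3032e-4 m.
|Δλ| = |2.3907e-5 − 1.3032e-4| = 1.06e-4 m = 0.106 mm.

0.106 mm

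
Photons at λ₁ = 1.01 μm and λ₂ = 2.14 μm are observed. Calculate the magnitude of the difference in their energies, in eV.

Using E = hc/λ: E₁ = 1.967e-19 J, E₂ = 9.282e-20 J.
|ΔE| = |1.967e-19 − 9.282e-20| = 1.04e-19 J = 0.648 eV.

0.648 eV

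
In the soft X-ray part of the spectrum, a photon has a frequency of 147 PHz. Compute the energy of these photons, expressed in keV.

(h = 6.62607015·10^-34 J·s, 1 eV = 1.602176634·10^-19 J.)
In SI units: f = 147 PHz = 1.47·10^17 Hz.
Since E = hf for a photon, E = 9.740·10^-17 J.
Converting to keV: E = 0.6079 keV ≈ 0.608 keV.

0.608 keV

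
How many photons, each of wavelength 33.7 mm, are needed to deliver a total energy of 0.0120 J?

Per-photon energy: E = 5.894e-24 J (from wavelength = 33.7 mm).
N = E_total / E_photon = 0.0120 J / 5.894e-24 J = 2.04e21.

2.04e21 photons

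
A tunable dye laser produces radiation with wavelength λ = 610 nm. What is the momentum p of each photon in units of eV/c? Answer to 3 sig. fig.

2.03 eV/c

In SI units: λ = 610 nm = 6.1 × 10^-7 m.
Apply p = h/λ: p = 1.086 × 10^-27 kg·m/s.
Converting to eV/c: p = 2.033 eV/c ≈ 2.03 eV/c.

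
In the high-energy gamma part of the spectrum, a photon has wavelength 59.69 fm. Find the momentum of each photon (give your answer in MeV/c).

Use h = 6.62607015e-34 J·s, c = 2.99792458e8 m/s, 1 eV = 1.602176634e-19 J.
First convert: λ = 59.69 fm = 5.969e-14 m.
Apply p = h/λ: p = 1.110e-20 kg·m/s.
Converting to MeV/c: p = 20.77 MeV/c ≈ 20.8 MeV/c.

20.8 MeV/c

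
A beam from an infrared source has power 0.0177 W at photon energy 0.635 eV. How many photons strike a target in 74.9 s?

Total energy: E_total = P·t = 0.0177 × 74.9 = 1.326 J.
Per-photon energy: E = 1.017e-19 J.
N = E_total / E_photon = 1.30e19.

1.30e19 photons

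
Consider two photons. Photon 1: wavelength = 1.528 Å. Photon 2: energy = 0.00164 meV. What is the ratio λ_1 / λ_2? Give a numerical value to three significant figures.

λ_1 = 1.528 × 10^-10 m (from wavelength = 1.528 Å, via λ given directly).
λ_2 = 0.7560 m (from energy = 0.00164 meV, via λ = hc/E).
Ratio = 1.528 × 10^-10 / 0.7560 = 2.02 × 10^-10.

2.02 × 10^-10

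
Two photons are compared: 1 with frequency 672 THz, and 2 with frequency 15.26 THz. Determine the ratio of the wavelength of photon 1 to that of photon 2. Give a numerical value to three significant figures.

λ_1 = 4.461·10^-7 m (from frequency = 672 THz, via λ = c/f).
λ_2 = 1.965·10^-5 m (from frequency = 15.26 THz, via λ = c/f).
Ratio = 4.461·10^-7 / 1.965·10^-5 = 0.0227.

0.0227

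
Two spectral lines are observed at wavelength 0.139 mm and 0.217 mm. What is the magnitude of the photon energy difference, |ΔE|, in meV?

3.21 meV

Using E = hc/λ: E₁ = 1.429 × 10^-21 J, E₂ = 9.154 × 10^-22 J.
|ΔE| = |1.429 × 10^-21 − 9.154 × 10^-22| = 5.14 × 10^-22 J = 3.21 meV.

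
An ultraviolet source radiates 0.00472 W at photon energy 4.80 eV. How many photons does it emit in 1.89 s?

1.16e16 photons

Total energy: E_total = P·t = 0.00472 × 1.89 = 0.008921 J.
Per-photon energy: E = 7.690e-19 J.
N = E_total / E_photon = 1.16e16.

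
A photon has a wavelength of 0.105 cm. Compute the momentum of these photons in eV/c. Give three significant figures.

Use h = 6.62607015e-34 J·s, c = 2.99792458e8 m/s, 1 eV = 1.602176634e-19 J.
In SI units: λ = 0.105 cm = 0.00105 m.
Since p = h/λ for a photon, p = 6.311e-31 kg·m/s.
Converting to eV/c: p = 0.001181 eV/c ≈ 1.18e-3 eV/c.

1.18e-3 eV/c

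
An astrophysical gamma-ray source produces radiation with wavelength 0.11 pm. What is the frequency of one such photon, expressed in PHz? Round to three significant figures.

2.73e6 PHz

Take c = 2.99792458e8 m/s.
Convert to SI: λ = 0.11 pm = 1.1e-13 m.
For a photon f = c/λ, so f = 2.725e21 Hz.
Converting to PHz: f = 2.725e6 PHz ≈ 2.73e6 PHz.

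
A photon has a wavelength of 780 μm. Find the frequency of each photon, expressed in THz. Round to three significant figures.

Take c = 2.99792458 × 10^8 m/s.
First convert: λ = 780 μm = 7.8 × 10^-4 m.
Since f = c/λ for a photon, f = 3.843 × 10^11 Hz.
Converting to THz: f = 0.3843 THz ≈ 0.384 THz.

0.384 THz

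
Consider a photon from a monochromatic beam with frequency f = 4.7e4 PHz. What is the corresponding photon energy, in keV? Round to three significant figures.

(h = 6.62607015e-34 J·s, 1 eV = 1.602176634e-19 J.)
First convert: f = 4.7e4 PHz = 4.7e19 Hz.
The photon relation is E = hf, giving E = 3.114e-14 J.
Converting to keV: E = 194.4 keV ≈ 194 keV.

194 keV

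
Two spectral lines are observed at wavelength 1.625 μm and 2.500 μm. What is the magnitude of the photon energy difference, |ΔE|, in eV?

0.267 eV

Using E = hc/λ: E₁ = 1.2224e-19 J, E₂ = 7.9458e-20 J.
|ΔE| = |1.2224e-19 − 7.9458e-20| = 4.28e-20 J = 0.267 eV.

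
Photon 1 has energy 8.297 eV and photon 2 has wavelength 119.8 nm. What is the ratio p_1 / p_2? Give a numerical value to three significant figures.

p_1 = 4.434e-27 kg·m/s (from energy = 8.297 eV, via p = E/c).
p_2 = 5.531e-27 kg·m/s (from wavelength = 119.8 nm, via p = h/λ).
Ratio = 4.434e-27 / 5.531e-27 = 0.802.

0.802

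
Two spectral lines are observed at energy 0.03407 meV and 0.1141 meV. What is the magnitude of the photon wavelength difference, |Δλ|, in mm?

25.5 mm

Using λ = hc/E: λ₁ = 0.036391 m, λ₂ = 0.010866 m.
|Δλ| = |0.036391 − 0.010866| = 0.0255 m = 25.5 mm.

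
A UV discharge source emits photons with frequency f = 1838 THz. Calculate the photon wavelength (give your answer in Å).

(c = 2.99792458·10^8 m/s.)
In SI units: f = 1838 THz = 1.838·10^15 Hz.
Apply λ = c/f: λ = 1.631·10^-7 m.
Converting to Å: λ = 1631 Å ≈ 1630 Å.

1630 Å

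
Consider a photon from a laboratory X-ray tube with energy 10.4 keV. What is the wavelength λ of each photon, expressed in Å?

(h = 6.62607015 × 10^-34 J·s, c = 2.99792458 × 10^8 m/s, 1 eV = 1.602176634 × 10^-19 J.)
Convert to SI: E = 10.4 keV = 1.6663 × 10^-15 J.
Since λ = hc/E for a photon, λ = 1.192 × 10^-10 m.
Converting to Å: λ = 1.192 Å ≈ 1.19 Å.

1.19 Å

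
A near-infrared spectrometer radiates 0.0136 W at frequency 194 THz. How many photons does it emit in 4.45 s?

4.71e17 photons

Total energy: E_total = P·t = 0.0136 × 4.45 = 0.06052 J.
Per-photon energy: E = 1.285e-19 J.
N = E_total / E_photon = 4.71e17.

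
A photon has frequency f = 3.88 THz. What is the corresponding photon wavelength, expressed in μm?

In SI units: f = 3.88 THz = 3.88e12 Hz.
Apply λ = c/f: λ = 7.727e-5 m.
Converting to μm: λ = 77.27 μm ≈ 77.3 μm.

77.3 μm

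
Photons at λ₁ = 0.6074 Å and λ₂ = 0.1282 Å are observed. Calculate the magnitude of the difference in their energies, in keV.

76.3 keV

Using E = hc/λ: E₁ = 3.2704 × 10^-15 J, E₂ = 1.5495 × 10^-14 J.
|ΔE| = |3.2704 × 10^-15 − 1.5495 × 10^-14| = 1.22 × 10^-14 J = 76.3 keV.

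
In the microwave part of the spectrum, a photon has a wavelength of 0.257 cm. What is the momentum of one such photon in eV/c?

4.82 × 10^-4 eV/c

Take h = 6.62607015 × 10^-34 J·s, c = 2.99792458 × 10^8 m/s, 1 eV = 1.602176634 × 10^-19 J.
In SI units: λ = 0.257 cm = 0.00257 m.
Apply p = h/λ: p = 2.578 × 10^-31 kg·m/s.
Converting to eV/c: p = 4.824 × 10^-4 eV/c ≈ 4.82 × 10^-4 eV/c.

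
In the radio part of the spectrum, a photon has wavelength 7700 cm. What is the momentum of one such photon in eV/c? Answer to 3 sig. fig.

Use h = 6.62607015 × 10^-34 J·s, c = 2.99792458 × 10^8 m/s, 1 eV = 1.602176634 × 10^-19 J.
In SI units: λ = 7700 cm = 77 m.
The photon relation is p = h/λ, giving p = 8.605 × 10^-36 kg·m/s.
Converting to eV/c: p = 1.610 × 10^-8 eV/c ≈ 1.61 × 10^-8 eV/c.

1.61 × 10^-8 eV/c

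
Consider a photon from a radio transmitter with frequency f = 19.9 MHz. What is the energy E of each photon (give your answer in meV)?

8.23 × 10^-5 meV

Use h = 6.62607015 × 10^-34 J·s, 1 eV = 1.602176634 × 10^-19 J.
Convert to SI: f = 19.9 MHz = 1.99 × 10^7 Hz.
Apply E = hf: E = 1.319 × 10^-26 J.
Converting to meV: E = 8.230 × 10^-5 meV ≈ 8.23 × 10^-5 meV.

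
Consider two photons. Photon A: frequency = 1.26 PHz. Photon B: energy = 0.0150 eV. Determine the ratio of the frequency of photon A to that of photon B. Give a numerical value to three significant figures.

347

f_A = 1.260e15 Hz (from frequency = 1.26 PHz, via f given directly).
f_B = 3.627e12 Hz (from energy = 0.0150 eV, via f = E/h).
Ratio = 1.260e15 / 3.627e12 = 347.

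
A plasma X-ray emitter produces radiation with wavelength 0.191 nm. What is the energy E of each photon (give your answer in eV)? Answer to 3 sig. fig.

6490 eV

In SI units: λ = 0.191 nm = 1.91·10^-10 m.
Apply E = hc/λ: E = 1.040·10^-15 J.
Converting to eV: E = 6491 eV ≈ 6490 eV.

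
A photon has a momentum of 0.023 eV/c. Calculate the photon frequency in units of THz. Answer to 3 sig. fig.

5.56 THz

Convert to SI: p = 0.023 eV/c = 1.2292e-29 kg·m/s.
For a photon f = pc/h, so f = 5.561e12 Hz.
Converting to THz: f = 5.561 THz ≈ 5.56 THz.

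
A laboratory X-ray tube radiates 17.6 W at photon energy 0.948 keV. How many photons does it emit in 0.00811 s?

Total energy: E_total = P·t = 17.6 × 0.00811 = 0.1427 J.
Per-photon energy: E = 1.519 × 10^-16 J.
N = E_total / E_photon = 9.40 × 10^14.

9.40 × 10^14 photons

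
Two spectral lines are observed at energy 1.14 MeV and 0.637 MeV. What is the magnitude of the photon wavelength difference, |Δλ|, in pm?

Using λ = hc/E: λ₁ = 1.088 × 10^-12 m, λ₂ = 1.946 × 10^-12 m.
|Δλ| = |1.088 × 10^-12 − 1.946 × 10^-12| = 8.59 × 10^-13 m = 0.859 pm.

0.859 pm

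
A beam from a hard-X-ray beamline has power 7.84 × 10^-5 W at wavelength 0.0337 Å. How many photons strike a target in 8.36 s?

Total energy: E_total = P·t = 7.84 × 10^-5 × 8.36 = 6.554 × 10^-4 J.
Per-photon energy: E = 5.894 × 10^-14 J.
N = E_total / E_photon = 1.11 × 10^10.

1.11 × 10^10 photons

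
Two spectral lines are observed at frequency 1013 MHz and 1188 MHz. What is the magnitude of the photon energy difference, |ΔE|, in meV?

Using E = hf: E₁ = 6.7122 × 10^-25 J, E₂ = 7.8718 × 10^-25 J.
|ΔE| = |6.7122 × 10^-25 − 7.8718 × 10^-25| = 1.16 × 10^-25 J = 7.24 × 10^-4 meV.

7.24 × 10^-4 meV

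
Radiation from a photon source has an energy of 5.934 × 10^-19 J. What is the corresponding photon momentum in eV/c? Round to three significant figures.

Apply p = E/c: p = 1.979 × 10^-27 kg·m/s.
Converting to eV/c: p = 3.704 eV/c ≈ 3.70 eV/c.

3.70 eV/c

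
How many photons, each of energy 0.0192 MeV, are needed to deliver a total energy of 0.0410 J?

1.33e13 photons

Per-photon energy: E = 3.076e-15 J (from energy = 0.0192 MeV).
N = E_total / E_photon = 0.0410 J / 3.076e-15 J = 1.33e13.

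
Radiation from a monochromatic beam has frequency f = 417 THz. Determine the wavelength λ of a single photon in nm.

719 nm

First convert: f = 417 THz = 4.17e14 Hz.
The photon relation is λ = c/f, giving λ = 7.189e-7 m.
Converting to nm: λ = 718.9 nm ≈ 719 nm.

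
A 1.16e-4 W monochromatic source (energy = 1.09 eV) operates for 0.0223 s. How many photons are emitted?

1.48e13 photons

Total energy: E_total = P·t = 1.16e-4 × 0.0223 = 2.587e-6 J.
Per-photon energy: E = 1.746e-19 J.
N = E_total / E_photon = 1.48e13.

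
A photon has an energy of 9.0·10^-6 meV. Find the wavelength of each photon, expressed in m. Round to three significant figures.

138 m

(h = 6.62607015·10^-34 J·s, c = 2.99792458·10^8 m/s, 1 eV = 1.602176634·10^-19 J.)
In SI units: E = 9.0·10^-6 meV = 1.4420·10^-27 J.
Since λ = hc/E for a photon, λ = 137.8 m.
So λ ≈ 138 m.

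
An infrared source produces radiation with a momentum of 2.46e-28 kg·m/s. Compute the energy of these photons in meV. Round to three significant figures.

Apply E = pc: E = 7.375e-20 J.
Converting to meV: E = 460.3 meV ≈ 460 meV.

460 meV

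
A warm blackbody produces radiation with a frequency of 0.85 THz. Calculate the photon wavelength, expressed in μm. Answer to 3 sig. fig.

353 μm

Use c = 2.99792458 × 10^8 m/s.
First convert: f = 0.85 THz = 8.5 × 10^11 Hz.
Since λ = c/f for a photon, λ = 3.527 × 10^-4 m.
Converting to μm: λ = 352.7 μm ≈ 353 μm.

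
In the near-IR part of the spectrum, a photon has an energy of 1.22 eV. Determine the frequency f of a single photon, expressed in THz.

(h = 6.62607015·10^-34 J·s, 1 eV = 1.602176634·10^-19 J.)
Convert to SI: E = 1.22 eV = 1.9547·10^-19 J.
Since f = E/h for a photon, f = 2.950·10^14 Hz.
Converting to THz: f = 295.0 THz ≈ 295 THz.

295 THz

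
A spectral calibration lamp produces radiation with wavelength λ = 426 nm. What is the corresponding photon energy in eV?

2.91 eV

(h = 6.62607015e-34 J·s, c = 2.99792458e8 m/s, 1 eV = 1.602176634e-19 J.)
First convert: λ = 426 nm = 4.26e-7 m.
For a photon E = hc/λ, so E = 4.663e-19 J.
Converting to eV: E = 2.910 eV ≈ 2.91 eV.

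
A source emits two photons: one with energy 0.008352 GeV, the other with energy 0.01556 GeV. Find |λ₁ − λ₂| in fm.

68.8 fm

Using λ = hc/E: λ₁ = 1.4845e-13 m, λ₂ = 7.9681e-14 m.
|Δλ| = |1.4845e-13 − 7.9681e-14| = 6.88e-14 m = 68.8 fm.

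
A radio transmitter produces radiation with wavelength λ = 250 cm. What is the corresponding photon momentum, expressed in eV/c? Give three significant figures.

First convert: λ = 250 cm = 2.50 m.
Since p = h/λ for a photon, p = 2.650·10^-34 kg·m/s.
Converting to eV/c: p = 4.959·10^-7 eV/c ≈ 4.96·10^-7 eV/c.

4.96·10^-7 eV/c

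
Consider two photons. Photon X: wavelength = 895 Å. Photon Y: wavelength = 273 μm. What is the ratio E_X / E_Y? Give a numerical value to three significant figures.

3050

E_X = 2.219·10^-18 J (from wavelength = 895 Å, via E = hc/λ).
E_Y = 7.276·10^-22 J (from wavelength = 273 μm, via E = hc/λ).
Ratio = 2.219·10^-18 / 7.276·10^-22 = 3050.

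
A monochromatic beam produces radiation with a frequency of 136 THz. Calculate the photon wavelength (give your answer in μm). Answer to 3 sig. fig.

Use c = 2.99792458e8 m/s.
In SI units: f = 136 THz = 1.36e14 Hz.
For a photon λ = c/f, so λ = 2.204e-6 m.
Converting to μm: λ = 2.204 μm ≈ 2.20 μm.

2.20 μm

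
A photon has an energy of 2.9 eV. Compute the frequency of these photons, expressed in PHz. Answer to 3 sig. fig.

0.701 PHz

First convert: E = 2.9 eV = 4.6463e-19 J.
Apply f = E/h: f = 7.012e14 Hz.
Converting to PHz: f = 0.7012 PHz ≈ 0.701 PHz.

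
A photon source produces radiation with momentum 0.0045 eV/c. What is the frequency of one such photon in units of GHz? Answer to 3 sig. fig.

First convert: p = 0.0045 eV/c = 2.4049 × 10^-30 kg·m/s.
Since f = pc/h for a photon, f = 1.088 × 10^12 Hz.
Converting to GHz: f = 1088 GHz ≈ 1090 GHz.

1090 GHz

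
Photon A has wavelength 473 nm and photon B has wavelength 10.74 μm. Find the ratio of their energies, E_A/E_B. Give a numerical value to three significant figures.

E_A = 4.200e-19 J (from wavelength = 473 nm, via E = hc/λ).
E_B = 1.850e-20 J (from wavelength = 10.74 μm, via E = hc/λ).
Ratio = 4.200e-19 / 1.850e-20 = 22.7.

22.7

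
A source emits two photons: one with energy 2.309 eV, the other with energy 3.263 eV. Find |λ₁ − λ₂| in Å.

1570 Å

Using λ = hc/E: λ₁ = 5.3696e-7 m, λ₂ = 3.7997e-7 m.
|Δλ| = |5.3696e-7 − 3.7997e-7| = 1.57e-7 m = 1570 Å.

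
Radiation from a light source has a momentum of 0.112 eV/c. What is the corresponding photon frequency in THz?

27.1 THz

In SI units: p = 0.112 eV/c = 5.9856e-29 kg·m/s.
Apply f = pc/h: f = 2.708e13 Hz.
Converting to THz: f = 27.08 THz ≈ 27.1 THz.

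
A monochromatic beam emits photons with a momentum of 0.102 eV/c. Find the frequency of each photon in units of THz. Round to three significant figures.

24.7 THz

In SI units: p = 0.102 eV/c = 5.4512e-29 kg·m/s.
Apply f = pc/h: f = 2.466e13 Hz.
Converting to THz: f = 24.66 THz ≈ 24.7 THz.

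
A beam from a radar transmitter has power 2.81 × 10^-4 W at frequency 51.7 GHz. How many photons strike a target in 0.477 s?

3.91 × 10^18 photons

Total energy: E_total = P·t = 2.81 × 10^-4 × 0.477 = 1.340 × 10^-4 J.
Per-photon energy: E = 3.426 × 10^-23 J.
N = E_total / E_photon = 3.91 × 10^18.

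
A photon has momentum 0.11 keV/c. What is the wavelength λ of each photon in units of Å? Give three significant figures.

Convert to SI: p = 0.11 keV/c = 5.8787·10^-26 kg·m/s.
Apply λ = h/p: λ = 1.127·10^-8 m.
Converting to Å: λ = 112.7 Å ≈ 113 Å.

113 Å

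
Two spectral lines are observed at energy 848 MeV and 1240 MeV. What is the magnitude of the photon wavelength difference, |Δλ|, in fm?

0.462 fm

Using λ = hc/E: λ₁ = 1.462·10^-15 m, λ₂ = 9.999·10^-16 m.
|Δλ| = |1.462·10^-15 − 9.999·10^-16| = 4.62·10^-16 m = 0.462 fm.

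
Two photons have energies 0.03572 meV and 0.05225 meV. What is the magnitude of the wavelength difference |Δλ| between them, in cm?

Using λ = hc/E: λ₁ = 0.034710 m, λ₂ = 0.023729 m.
|Δλ| = |0.034710 − 0.023729| = 0.0110 m = 1.10 cm.

1.10 cm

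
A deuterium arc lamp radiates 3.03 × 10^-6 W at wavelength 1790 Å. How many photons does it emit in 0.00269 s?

Total energy: E_total = P·t = 3.03 × 10^-6 × 0.00269 = 8.151 × 10^-9 J.
Per-photon energy: E = 1.110 × 10^-18 J.
N = E_total / E_photon = 7.34 × 10^9.

7.34 × 10^9 photons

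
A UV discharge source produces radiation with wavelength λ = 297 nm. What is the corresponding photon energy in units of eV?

4.17 eV

First convert: λ = 297 nm = 2.97 × 10^-7 m.
For a photon E = hc/λ, so E = 6.688 × 10^-19 J.
Converting to eV: E = 4.175 eV ≈ 4.17 eV.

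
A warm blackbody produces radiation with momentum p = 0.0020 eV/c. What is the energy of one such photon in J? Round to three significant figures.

First convert: p = 0.0020 eV/c = 1.0689·10^-30 kg·m/s.
Since E = pc for a photon, E = 3.204·10^-22 J.
So E ≈ 3.20·10^-22 J.

3.20·10^-22 J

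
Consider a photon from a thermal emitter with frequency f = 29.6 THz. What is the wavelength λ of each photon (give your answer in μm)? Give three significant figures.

10.1 μm

Take c = 2.99792458·10^8 m/s.
Convert to SI: f = 29.6 THz = 2.96·10^13 Hz.
For a photon λ = c/f, so λ = 1.013·10^-5 m.
Converting to μm: λ = 10.13 μm ≈ 10.1 μm.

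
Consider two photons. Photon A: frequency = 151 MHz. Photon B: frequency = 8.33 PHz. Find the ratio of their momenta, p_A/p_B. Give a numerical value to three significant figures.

1.81·10^-8

p_A = 3.337·10^-34 kg·m/s (from frequency = 151 MHz, via p = hf/c).
p_B = 1.841·10^-26 kg·m/s (from frequency = 8.33 PHz, via p = hf/c).
Ratio = 3.337·10^-34 / 1.841·10^-26 = 1.81·10^-8.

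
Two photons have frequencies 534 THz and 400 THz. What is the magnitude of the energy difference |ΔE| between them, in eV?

Using E = hf: E₁ = 3.538 × 10^-19 J, E₂ = 2.650 × 10^-19 J.
|ΔE| = |3.538 × 10^-19 − 2.650 × 10^-19| = 8.88 × 10^-20 J = 0.554 eV.

0.554 eV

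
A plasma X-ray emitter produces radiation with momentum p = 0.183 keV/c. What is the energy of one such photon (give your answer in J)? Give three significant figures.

Use c = 2.99792458e8 m/s, 1 eV = 1.602176634e-19 J.
Convert to SI: p = 0.183 keV/c = 9.7800e-26 kg·m/s.
The photon relation is E = pc, giving E = 2.932e-17 J.
So E ≈ 2.93e-17 J.

2.93e-17 J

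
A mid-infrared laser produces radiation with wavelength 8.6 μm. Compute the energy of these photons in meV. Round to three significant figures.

144 meV

First convert: λ = 8.6 μm = 8.6e-6 m.
Apply E = hc/λ: E = 2.310e-20 J.
Converting to meV: E = 144.2 meV ≈ 144 meV.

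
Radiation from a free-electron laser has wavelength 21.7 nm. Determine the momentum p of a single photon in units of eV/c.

Convert to SI: λ = 21.7 nm = 2.17 × 10^-8 m.
For a photon p = h/λ, so p = 3.053 × 10^-26 kg·m/s.
Converting to eV/c: p = 57.14 eV/c ≈ 57.1 eV/c.

57.1 eV/c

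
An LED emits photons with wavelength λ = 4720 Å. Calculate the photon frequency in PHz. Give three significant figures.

(c = 2.99792458e8 m/s.)
First convert: λ = 4720 Å = 4.72e-7 m.
The photon relation is f = c/λ, giving f = 6.352e14 Hz.
Converting to PHz: f = 0.6352 PHz ≈ 0.635 PHz.

0.635 PHz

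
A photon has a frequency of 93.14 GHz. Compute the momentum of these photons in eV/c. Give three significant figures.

First convert: f = 93.14 GHz = 9.314e10 Hz.
Apply p = hf/c: p = 2.059e-31 kg·m/s.
Converting to eV/c: p = 3.852e-4 eV/c ≈ 3.85e-4 eV/c.

3.85e-4 eV/c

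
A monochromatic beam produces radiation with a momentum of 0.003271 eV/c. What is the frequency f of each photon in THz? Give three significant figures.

0.791 THz

First convert: p = 0.003271 eV/c = 1.7481 × 10^-30 kg·m/s.
For a photon f = pc/h, so f = 7.909 × 10^11 Hz.
Converting to THz: f = 0.7909 THz ≈ 0.791 THz.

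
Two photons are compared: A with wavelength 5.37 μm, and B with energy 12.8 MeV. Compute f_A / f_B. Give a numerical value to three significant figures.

1.80·10^-8

f_A = 5.583·10^13 Hz (from wavelength = 5.37 μm, via f = c/λ).
f_B = 3.095·10^21 Hz (from energy = 12.8 MeV, via f = E/h).
Ratio = 5.583·10^13 / 3.095·10^21 = 1.80·10^-8.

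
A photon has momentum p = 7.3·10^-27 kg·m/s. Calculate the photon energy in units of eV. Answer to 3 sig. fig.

13.7 eV

Use c = 2.99792458·10^8 m/s, 1 eV = 1.602176634·10^-19 J.
For a photon E = pc, so E = 2.188·10^-18 J.
Converting to eV: E = 13.66 eV ≈ 13.7 eV.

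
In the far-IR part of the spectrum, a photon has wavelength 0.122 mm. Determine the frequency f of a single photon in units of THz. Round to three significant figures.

2.46 THz

Take c = 2.99792458e8 m/s.
Convert to SI: λ = 0.122 mm = 1.22e-4 m.
For a photon f = c/λ, so f = 2.457e12 Hz.
Converting to THz: f = 2.457 THz ≈ 2.46 THz.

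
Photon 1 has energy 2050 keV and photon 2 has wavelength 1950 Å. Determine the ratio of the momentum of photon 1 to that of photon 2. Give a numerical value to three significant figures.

p_1 = 1.096 × 10^-21 kg·m/s (from energy = 2050 keV, via p = E/c).
p_2 = 3.398 × 10^-27 kg·m/s (from wavelength = 1950 Å, via p = h/λ).
Ratio = 1.096 × 10^-21 / 3.398 × 10^-27 = 3.22 × 10^5.

3.22 × 10^5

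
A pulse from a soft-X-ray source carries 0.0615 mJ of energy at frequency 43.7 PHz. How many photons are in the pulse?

2.12 × 10^12 photons

Per-photon energy: E = 2.896 × 10^-17 J (from frequency = 43.7 PHz).
N = E_total / E_photon = 6.15 × 10^-5 J / 2.896 × 10^-17 J = 2.12 × 10^12.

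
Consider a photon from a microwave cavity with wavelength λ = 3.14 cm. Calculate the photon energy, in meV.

0.0395 meV

(h = 6.62607015e-34 J·s, c = 2.99792458e8 m/s, 1 eV = 1.602176634e-19 J.)
First convert: λ = 3.14 cm = 0.0314 m.
The photon relation is E = hc/λ, giving E = 6.326e-24 J.
Converting to meV: E = 0.03949 meV ≈ 0.0395 meV.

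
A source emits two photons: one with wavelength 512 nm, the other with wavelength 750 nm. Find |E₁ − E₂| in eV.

Using E = hc/λ: E₁ = 3.880·10^-19 J, E₂ = 2.649·10^-19 J.
|ΔE| = |3.880·10^-19 − 2.649·10^-19| = 1.23·10^-19 J = 0.768 eV.

0.768 eV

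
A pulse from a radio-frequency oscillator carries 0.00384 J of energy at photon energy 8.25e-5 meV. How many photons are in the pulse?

2.91e23 photons

Per-photon energy: E = 1.322e-26 J (from energy = 8.25e-5 meV).
N = E_total / E_photon = 0.00384 J / 1.322e-26 J = 2.91e23.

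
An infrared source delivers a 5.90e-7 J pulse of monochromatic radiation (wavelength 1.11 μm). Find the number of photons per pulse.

3.30e12 photons

Per-photon energy: E = 1.790e-19 J (from wavelength = 1.11 μm).
N = E_total / E_photon = 5.90e-7 J / 1.790e-19 J = 3.30e12.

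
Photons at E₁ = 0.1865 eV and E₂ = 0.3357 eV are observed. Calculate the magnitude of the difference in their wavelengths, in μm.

2.95 μm

Using λ = hc/E: λ₁ = 6.6479 × 10^-6 m, λ₂ = 3.6933 × 10^-6 m.
|Δλ| = |6.6479 × 10^-6 − 3.6933 × 10^-6| = 2.95 × 10^-6 m = 2.95 μm.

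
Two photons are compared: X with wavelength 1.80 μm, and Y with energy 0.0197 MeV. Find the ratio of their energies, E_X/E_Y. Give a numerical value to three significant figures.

E_X = 1.104 × 10^-19 J (from wavelength = 1.80 μm, via E = hc/λ).
E_Y = 3.156 × 10^-15 J (from energy = 0.0197 MeV, via E given directly).
Ratio = 1.104 × 10^-19 / 3.156 × 10^-15 = 3.50 × 10^-5.

3.50 × 10^-5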